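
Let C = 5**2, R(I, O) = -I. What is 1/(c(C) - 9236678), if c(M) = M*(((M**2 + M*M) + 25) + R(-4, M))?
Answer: -1/9204703 ≈ -1.0864e-7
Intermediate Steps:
C = 25
c(M) = M*(29 + 2*M**2) (c(M) = M*(((M**2 + M*M) + 25) - 1*(-4)) = M*(((M**2 + M**2) + 25) + 4) = M*((2*M**2 + 25) + 4) = M*((25 + 2*M**2) + 4) = M*(29 + 2*M**2))
1/(c(C) - 9236678) = 1/(25*(29 + 2*25**2) - 9236678) = 1/(25*(29 + 2*625) - 9236678) = 1/(25*(29 + 1250) - 9236678) = 1/(25*1279 - 9236678) = 1/(31975 - 9236678) = 1/(-9204703) = -1/9204703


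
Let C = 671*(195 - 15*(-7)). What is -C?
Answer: -201300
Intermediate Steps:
C = 201300 (C = 671*(195 - 1*(-105)) = 671*(195 + 105) = 671*300 = 201300)
-C = -1*201300 = -201300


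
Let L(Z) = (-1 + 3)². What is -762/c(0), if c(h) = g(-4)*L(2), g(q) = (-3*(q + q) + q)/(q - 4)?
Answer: 381/5 ≈ 76.200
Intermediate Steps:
L(Z) = 4 (L(Z) = 2² = 4)
g(q) = -5*q/(-4 + q) (g(q) = (-6*q + q)/(-4 + q) = (-5*q)/(-4 + q) = -5*q/(-4 + q))
c(h) = -10 (c(h) = -5*(-4)/(-4 - 4)*4 = -5*(-4)/(-8)*4 = -5*(-4)*(-⅛)*4 = -5/2*4 = -10)
-762/c(0) = -762/(-10) = -762*(-⅒) = 381/5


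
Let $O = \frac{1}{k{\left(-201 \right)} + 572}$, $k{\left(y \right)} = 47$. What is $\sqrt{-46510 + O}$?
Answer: $\frac{i \sqrt{17820817491}}{619} \approx 215.66 i$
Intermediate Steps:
$O = \frac{1}{619}$ ($O = \frac{1}{47 + 572} = \frac{1}{619} \approx 0.0016155$)
$\sqrt{-46510 + O} = \sqrt{-46510 + \frac{1}{619}} = \sqrt{- \frac{28789689}{619}} = \frac{i \sqrt{17820817491}}{619}$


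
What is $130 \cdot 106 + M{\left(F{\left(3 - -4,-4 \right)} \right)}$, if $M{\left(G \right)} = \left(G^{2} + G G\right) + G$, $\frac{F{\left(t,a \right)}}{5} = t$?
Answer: $16265$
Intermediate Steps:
$F{\left(t,a \right)} = 5 t$
$M{\left(G \right)} = G + 2 G^{2}$ ($M{\left(G \right)} = \left(G^{2} + G^{2}\right) + G = 2 G^{2} + G = G + 2 G^{2}$)
$130 \cdot 106 + M{\left(F{\left(3 - -4,-4 \right)} \right)} = 130 \cdot 106 + 5 \left(3 - -4\right) \left(1 + 2 \cdot 5 \left(3 - -4\right)\right) = 13780 + 5 \left(3 + 4\right) \left(1 + 2 \cdot 5 \left(3 + 4\right)\right) = 13780 + 5 \cdot 7 \left(1 + 2 \cdot 5 \cdot 7\right) = 13780 + 35 \left(1 + 2 \cdot 35\right) = 13780 + 35 \left(1 + 70\right) = 13780 + 35 \cdot 71 = 13780 + 2485 = 16265$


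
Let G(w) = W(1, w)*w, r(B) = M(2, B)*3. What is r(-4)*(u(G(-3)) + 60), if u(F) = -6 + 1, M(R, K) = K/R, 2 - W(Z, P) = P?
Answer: -330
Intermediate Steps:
W(Z, P) = 2 - P
r(B) = 3*B/2 (r(B) = (B/2)*3 = 3*B/2)
G(w) = w*(2 - w) (G(w) = (2 - w)*w = w*(2 - w))
u(F) = -5
r(-4)*(u(G(-3)) + 60) = ((3/2)*(-4))*(-5 + 60) = -6*55 = -330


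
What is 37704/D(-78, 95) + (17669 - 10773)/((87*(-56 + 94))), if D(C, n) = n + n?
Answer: 1657364/8265 ≈ 200.53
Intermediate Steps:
D(C, n) = 2*n
37704/D(-78, 95) + (17669 - 10773)/((87*(-56 + 94))) = 37704/((2*95)) + (17669 - 10773)/((87*(-56 + 94))) = 37704/190 + 6896/((87*38)) = 37704*(1/190) + 6896/3306 = 18852/95 + 6896*(1/3306) = 18852/95 + 3448/1653 = 1657364/8265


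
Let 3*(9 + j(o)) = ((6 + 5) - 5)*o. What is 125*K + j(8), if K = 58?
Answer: 7257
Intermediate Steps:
j(o) = -9 + 2*o (j(o) = -9 + (((6 + 5) - 5)*o)/3 = -9 + ((11 - 5)*o)/3 = -9 + (6*o)/3 = -9 + 2*o)
125*K + j(8) = 125*58 + (-9 + 2*8) = 7250 + (-9 + 16) = 7250 + 7 = 7257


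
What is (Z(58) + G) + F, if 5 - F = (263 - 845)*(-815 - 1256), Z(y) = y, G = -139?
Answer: -1205398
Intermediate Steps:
F = -1205317 (F = 5 - (263 - 845)*(-815 - 1256) = 5 - (-582)*(-2071) = 5 - 1*1205322 = 5 - 1205322 = -1205317)
(Z(58) + G) + F = (58 - 139) - 1205317 = -81 - 1205317 = -1205398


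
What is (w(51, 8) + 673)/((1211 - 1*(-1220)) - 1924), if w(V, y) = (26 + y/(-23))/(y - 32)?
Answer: 185453/139932 ≈ 1.3253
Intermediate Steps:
w(V, y) = (26 - y/23)/(-32 + y) (w(V, y) = (26 + y*(-1/23))/(-32 + y) = (26 - y/23)/(-32 + y))
(w(51, 8) + 673)/((1211 - 1*(-1220)) - 1924) = ((598 - 1*8)/(23*(-32 + 8)) + 673)/((1211 - 1*(-1220)) - 1924) = ((1/23)*(598 - 8)/(-24) + 673)/((1211 + 1220) - 1924) = ((1/23)*(-1/24)*590 + 673)/(2431 - 1924) = (-295/276 + 673)/507 = (185453/276)*(1/507) = 185453/139932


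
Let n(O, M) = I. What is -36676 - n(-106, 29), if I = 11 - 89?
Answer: -36598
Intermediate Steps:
I = -78
n(O, M) = -78
-36676 - n(-106, 29) = -36676 - 1*(-78) = -36676 + 78 = -36598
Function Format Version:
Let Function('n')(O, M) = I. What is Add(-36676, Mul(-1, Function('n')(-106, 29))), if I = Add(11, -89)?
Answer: -36598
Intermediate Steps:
I = -78
Function('n')(O, M) = -78
Add(-36676, Mul(-1, Function('n')(-106, 29))) = Add(-36676, Mul(-1, -78)) = Add(-36676, 78) = -36598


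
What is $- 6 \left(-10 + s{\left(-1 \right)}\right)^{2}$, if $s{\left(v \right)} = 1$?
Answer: $-486$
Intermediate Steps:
$- 6 \left(-10 + s{\left(-1 \right)}\right)^{2} = - 6 \left(-10 + 1\right)^{2} = - 6 \left(-9\right)^{2} = \left(-6\right) 81 = -486$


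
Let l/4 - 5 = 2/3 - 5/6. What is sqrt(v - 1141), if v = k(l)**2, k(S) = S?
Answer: I*sqrt(6905)/3 ≈ 27.699*I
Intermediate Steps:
l = 58/3 (l = 20 + 4*(2/3 - 5/6) = 20 + 4*(-1/6) = 20 - 2/3 = 58/3 ≈ 19.333)
v = 3364/9 (v = (58/3)**2 = 3364/9 ≈ 373.78)
sqrt(v - 1141) = sqrt(3364/9 - 1141) = sqrt(-6905/9) = I*sqrt(6905)/3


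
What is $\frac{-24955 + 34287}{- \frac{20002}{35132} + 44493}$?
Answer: $\frac{163925912}{781554037} \approx 0.20974$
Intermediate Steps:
$\frac{-24955 + 34287}{- \frac{20002}{35132} + 44493} = \frac{9332}{\left(-20002\right) \frac{1}{35132} + 44493} = \frac{9332}{- \frac{10001}{17566} + 44493} = \frac{9332}{\frac{781554037}{17566}} = 9332 \cdot \frac{17566}{781554037} = \frac{163925912}{781554037}$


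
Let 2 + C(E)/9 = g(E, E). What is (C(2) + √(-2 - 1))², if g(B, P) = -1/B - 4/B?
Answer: 6549/4 - 81*I*√3 ≈ 1637.3 - 140.3*I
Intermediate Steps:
g(B, P) = -5/B
C(E) = -18 - 45/E (C(E) = -18 + 9*(-5/E) = -18 - 45/E)
(C(2) + √(-2 - 1))² = ((-18 - 45/2) + √(-2 - 1))² = ((-18 - 45*½) + √(-3))² = ((-18 - 45/2) + I*√3)² = (-81/2 + I*√3)²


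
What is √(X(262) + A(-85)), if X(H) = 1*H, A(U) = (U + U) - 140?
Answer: 4*I*√3 ≈ 6.9282*I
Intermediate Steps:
A(U) = -140 + 2*U (A(U) = 2*U - 140 = -140 + 2*U)
X(H) = H
√(X(262) + A(-85)) = √(262 + (-140 + 2*(-85))) = √(262 + (-140 - 170)) = √(262 - 310) = √(-48) = 4*I*√3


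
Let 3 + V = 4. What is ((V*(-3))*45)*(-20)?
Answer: 2700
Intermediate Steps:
V = 1 (V = -3 + 4 = 1)
((V*(-3))*45)*(-20) = ((1*(-3))*45)*(-20) = -3*45*(-20) = -135*(-20) = 2700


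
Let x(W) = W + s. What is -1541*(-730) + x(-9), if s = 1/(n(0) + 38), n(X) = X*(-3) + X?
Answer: 42746999/38 ≈ 1.1249e+6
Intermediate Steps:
n(X) = -2*X (n(X) = -3*X + X = -2*X)
s = 1/38 (s = 1/(-2*0 + 38) = 1/(0 + 38) = 1/38 ≈ 0.026316)
x(W) = 1/38 + W (x(W) = W + 1/38 = 1/38 + W)
-1541*(-730) + x(-9) = -1541*(-730) + (1/38 - 9) = 1124930 - 341/38 = 42746999/38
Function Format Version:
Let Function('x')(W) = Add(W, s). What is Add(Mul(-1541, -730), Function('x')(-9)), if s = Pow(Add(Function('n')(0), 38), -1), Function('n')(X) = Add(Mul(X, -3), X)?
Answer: Rational(42746999, 38) ≈ 1.1249e+6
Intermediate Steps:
Function('n')(X) = Mul(-2, X) (Function('n')(X) = Add(Mul(-3, X), X) = Mul(-2, X))
s = Rational(1, 38) (s = Pow(Add(Mul(-2, 0), 38), -1) = Pow(Add(0, 38), -1) = Pow(38, -1) = Rational(1, 38) ≈ 0.026316)
Function('x')(W) = Add(Rational(1, 38), W) (Function('x')(W) = Add(W, Rational(1, 38)) = Add(Rational(1, 38), W))
Add(Mul(-1541, -730), Function('x')(-9)) = Add(Mul(-1541, -730), Add(Rational(1, 38), -9)) = Add(1124930, Rational(-341, 38)) = Rational(42746999, 38)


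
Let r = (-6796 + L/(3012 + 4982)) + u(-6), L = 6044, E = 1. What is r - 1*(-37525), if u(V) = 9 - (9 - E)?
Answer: 122830832/3997 ≈ 30731.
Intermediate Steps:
u(V) = 1 (u(V) = 9 - (9 - 1*1) = 9 - (9 - 1) = 9 - 1*8 = 9 - 8 = 1)
r = -27156593/3997 (r = (-6796 + 6044/(3012 + 4982)) + 1 = (-6796 + 6044/7994) + 1 = (-6796 + 6044*(1/7994)) + 1 = (-6796 + 3022/3997) + 1 = -27160590/3997 + 1 = -27156593/3997 ≈ -6794.2)
r - 1*(-37525) = -27156593/3997 - 1*(-37525) = -27156593/3997 + 37525 = 122830832/3997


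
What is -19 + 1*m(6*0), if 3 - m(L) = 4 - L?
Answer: -20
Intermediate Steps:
m(L) = -1 + L (m(L) = 3 - (4 - L) = 3 + (-4 + L) = -1 + L)
-19 + 1*m(6*0) = -19 + 1*(-1 + 6*0) = -19 + 1*(-1 + 0) = -19 + 1*(-1) = -19 - 1 = -20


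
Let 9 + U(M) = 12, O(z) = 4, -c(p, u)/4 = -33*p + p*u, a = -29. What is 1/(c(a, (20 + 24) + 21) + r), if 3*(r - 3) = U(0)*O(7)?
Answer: 1/3719 ≈ 0.00026889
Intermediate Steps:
c(p, u) = 132*p - 4*p*u (c(p, u) = -4*(-33*p + p*u) = 132*p - 4*p*u)
U(M) = 3 (U(M) = -9 + 12 = 3)
r = 7 (r = 3 + (3*4)/3 = 3 + (1/3)*12 = 3 + 4 = 7)
1/(c(a, (20 + 24) + 21) + r) = 1/(4*(-29)*(33 - ((20 + 24) + 21)) + 7) = 1/(4*(-29)*(33 - (44 + 21)) + 7) = 1/(4*(-29)*(33 - 1*65) + 7) = 1/(4*(-29)*(33 - 65) + 7) = 1/(4*(-29)*(-32) + 7) = 1/(3712 + 7) = 1/3719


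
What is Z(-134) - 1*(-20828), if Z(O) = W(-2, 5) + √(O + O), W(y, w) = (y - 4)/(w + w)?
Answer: 104137/5 + 2*I*√67 ≈ 20827.0 + 16.371*I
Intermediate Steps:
W(y, w) = (-4 + y)/(2*w) (W(y, w) = (-4 + y)/((2*w)) = (-4 + y)*(1/(2*w)) = (-4 + y)/(2*w))
Z(O) = -⅗ + √2*√O (Z(O) = (½)*(-4 - 2)/5 + √(O + O) = (½)*(⅕)*(-6) + √(2*O) = -⅗ + √2*√O)
Z(-134) - 1*(-20828) = (-⅗ + √2*√(-134)) - 1*(-20828) = (-⅗ + √2*(I*√134)) + 20828 = (-⅗ + 2*I*√67) + 20828 = 104137/5 + 2*I*√67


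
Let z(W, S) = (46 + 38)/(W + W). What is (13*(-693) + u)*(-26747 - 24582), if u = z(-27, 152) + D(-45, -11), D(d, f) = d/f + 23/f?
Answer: 4161601333/9 ≈ 4.6240e+8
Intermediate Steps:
z(W, S) = 42/W (z(W, S) = 84/((2*W)) = 84*(1/(2*W)) = 42/W)
D(d, f) = 23/f + d/f
u = 4/9 (u = 42/(-27) + (23 - 45)/(-11) = 42*(-1/27) - 1/11*(-22) = -14/9 + 2 = 4/9 ≈ 0.44444)
(13*(-693) + u)*(-26747 - 24582) = (13*(-693) + 4/9)*(-26747 - 24582) = (-9009 + 4/9)*(-51329) = -81077/9*(-51329) = 4161601333/9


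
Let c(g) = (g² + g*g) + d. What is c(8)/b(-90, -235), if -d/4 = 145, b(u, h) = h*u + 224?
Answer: -226/10687 ≈ -0.021147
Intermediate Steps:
b(u, h) = 224 + h*u
d = -580 (d = -4*145 = -580)
c(g) = -580 + 2*g² (c(g) = (g² + g*g) - 580 = (g² + g²) - 580 = 2*g² - 580 = -580 + 2*g²)
c(8)/b(-90, -235) = (-580 + 2*8²)/(224 - 235*(-90)) = (-580 + 2*64)/(224 + 21150) = (-580 + 128)/21374 = -452*1/21374 = -226/10687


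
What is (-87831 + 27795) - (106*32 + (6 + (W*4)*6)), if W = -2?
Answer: -63386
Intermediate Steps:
(-87831 + 27795) - (106*32 + (6 + (W*4)*6)) = (-87831 + 27795) - (106*32 + (6 - 2*4*6)) = -60036 - (3392 + (6 - 8*6)) = -60036 - (3392 + (6 - 48)) = -60036 - (3392 - 42) = -60036 - 1*3350 = -60036 - 3350 = -63386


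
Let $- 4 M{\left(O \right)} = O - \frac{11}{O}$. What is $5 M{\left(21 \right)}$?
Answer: $- \frac{1075}{42} \approx -25.595$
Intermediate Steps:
$M{\left(O \right)} = - \frac{O}{4} + \frac{11}{4 O}$ ($M{\left(O \right)} = - \frac{O - \frac{11}{O}}{4} = - \frac{O}{4} + \frac{11}{4 O}$)
$5 M{\left(21 \right)} = 5 \frac{11 - 21^{2}}{4 \cdot 21} = 5 \cdot \frac{1}{4} \cdot \frac{1}{21} \left(11 - 441\right) = 5 \cdot \frac{1}{4} \cdot \frac{1}{21} \left(-430\right) = 5 \left(- \frac{215}{42}\right) = - \frac{1075}{42}$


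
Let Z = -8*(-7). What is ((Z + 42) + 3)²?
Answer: 10201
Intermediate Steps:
Z = 56
((Z + 42) + 3)² = ((56 + 42) + 3)² = (98 + 3)² = 101² = 10201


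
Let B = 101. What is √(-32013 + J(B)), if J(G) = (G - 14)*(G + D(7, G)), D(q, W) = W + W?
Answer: 6*I*√157 ≈ 75.18*I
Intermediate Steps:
D(q, W) = 2*W
J(G) = 3*G*(-14 + G) (J(G) = (G - 14)*(G + 2*G) = (-14 + G)*(3*G) = 3*G*(-14 + G))
√(-32013 + J(B)) = √(-32013 + 3*101*(-14 + 101)) = √(-32013 + 3*101*87) = √(-32013 + 26361) = √(-5652) = 6*I*√157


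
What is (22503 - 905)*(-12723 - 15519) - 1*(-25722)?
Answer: -609944994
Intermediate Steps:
(22503 - 905)*(-12723 - 15519) - 1*(-25722) = 21598*(-28242) + 25722 = -609970716 + 25722 = -609944994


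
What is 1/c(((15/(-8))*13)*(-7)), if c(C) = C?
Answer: 8/1365 ≈ 0.0058608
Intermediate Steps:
1/c(((15/(-8))*13)*(-7)) = 1/(((15/(-8))*13)*(-7)) = 1/(((15*(-⅛))*13)*(-7)) = 1/(-15/8*13*(-7)) = 1/(-195/8*(-7)) = 1/(1365/8) = 8/1365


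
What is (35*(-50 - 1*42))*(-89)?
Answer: 286580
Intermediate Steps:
(35*(-50 - 1*42))*(-89) = (35*(-50 - 42))*(-89) = (35*(-92))*(-89) = -3220*(-89) = 286580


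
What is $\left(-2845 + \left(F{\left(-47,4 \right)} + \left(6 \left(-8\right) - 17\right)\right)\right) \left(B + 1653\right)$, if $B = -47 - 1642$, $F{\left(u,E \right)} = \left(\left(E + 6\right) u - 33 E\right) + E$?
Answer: $126288$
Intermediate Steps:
$F{\left(u,E \right)} = - 32 E + u \left(6 + E\right)$ ($F{\left(u,E \right)} = \left(\left(6 + E\right) u - 33 E\right) + E = \left(u \left(6 + E\right) - 33 E\right) + E = \left(- 33 E + u \left(6 + E\right)\right) + E = - 32 E + u \left(6 + E\right)$)
$B = -1689$
$\left(-2845 + \left(F{\left(-47,4 \right)} + \left(6 \left(-8\right) - 17\right)\right)\right) \left(B + 1653\right) = \left(-2845 + \left(\left(\left(-32\right) 4 + 6 \left(-47\right) + 4 \left(-47\right)\right) + \left(6 \left(-8\right) - 17\right)\right)\right) \left(-1689 + 1653\right) = \left(-2845 - 663\right) \left(-36\right) = \left(-3508\right) \left(-36\right) = 126288$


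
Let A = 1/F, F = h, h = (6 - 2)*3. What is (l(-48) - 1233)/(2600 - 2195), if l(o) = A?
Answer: -2959/972 ≈ -3.0442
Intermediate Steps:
h = 12 (h = 4*3 = 12)
F = 12
A = 1/12 ≈ 0.083333
l(o) = 1/12
(l(-48) - 1233)/(2600 - 2195) = (1/12 - 1233)/(2600 - 2195) = -14795/12/405 = -14795/12*1/405 = -2959/972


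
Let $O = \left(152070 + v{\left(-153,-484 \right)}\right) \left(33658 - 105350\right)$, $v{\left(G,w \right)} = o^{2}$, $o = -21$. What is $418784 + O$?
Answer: $-10933399828$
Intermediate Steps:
$v{\left(G,w \right)} = 441$ ($v{\left(G,w \right)} = \left(-21\right)^{2} = 441$)
$O = -10933818612$ ($O = \left(152070 + 441\right) \left(33658 - 105350\right) = 152511 \left(-71692\right) = -10933818612$)
$418784 + O = 418784 - 10933818612 = -10933399828$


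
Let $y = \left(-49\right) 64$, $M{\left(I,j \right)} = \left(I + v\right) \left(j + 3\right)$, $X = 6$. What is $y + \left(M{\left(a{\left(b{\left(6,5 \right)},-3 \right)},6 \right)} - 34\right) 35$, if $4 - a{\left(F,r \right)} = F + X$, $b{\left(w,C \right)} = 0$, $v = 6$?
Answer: $-3066$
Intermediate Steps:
$a{\left(F,r \right)} = -2 - F$ ($a{\left(F,r \right)} = 4 - \left(F + 6\right) = 4 - \left(6 + F\right) = -2 - F$)
$M{\left(I,j \right)} = \left(3 + j\right) \left(6 + I\right)$ ($M{\left(I,j \right)} = \left(I + 6\right) \left(j + 3\right) = \left(6 + I\right) \left(3 + j\right) = \left(3 + j\right) \left(6 + I\right)$)
$y = -3136$
$y + \left(M{\left(a{\left(b{\left(6,5 \right)},-3 \right)},6 \right)} - 34\right) 35 = -3136 + \left(\left(18 + 3 \left(-2 - 0\right) + 6 \cdot 6 + \left(-2 - 0\right) 6\right) - 34\right) 35 = -3136 + \left(\left(18 + 3 \left(-2 + 0\right) + 36 + \left(-2 + 0\right) 6\right) - 34\right) 35 = -3136 + \left(\left(18 + 3 \left(-2\right) + 36 - 12\right) - 34\right) 35 = -3136 + \left(\left(18 - 6 + 36 - 12\right) - 34\right) 35 = -3136 + \left(36 - 34\right) 35 = -3136 + 2 \cdot 35 = -3136 + 70 = -3066$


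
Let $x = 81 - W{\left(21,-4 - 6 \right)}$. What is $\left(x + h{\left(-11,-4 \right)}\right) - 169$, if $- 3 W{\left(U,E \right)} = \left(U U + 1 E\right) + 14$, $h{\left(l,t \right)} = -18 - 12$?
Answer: $\frac{91}{3} \approx 30.333$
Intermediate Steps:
$h{\left(l,t \right)} = -30$ ($h{\left(l,t \right)} = -18 - 12 = -30$)
$W{\left(U,E \right)} = - \frac{14}{3} - \frac{E}{3} - \frac{U^{2}}{3}$ ($W{\left(U,E \right)} = - \frac{\left(U U + 1 E\right) + 14}{3} = - \frac{\left(U^{2} + E\right) + 14}{3} = - \frac{\left(E + U^{2}\right) + 14}{3} = - \frac{14 + E + U^{2}}{3} = - \frac{14}{3} - \frac{E}{3} - \frac{U^{2}}{3}$)
$x = \frac{688}{3}$ ($x = 81 - \left(- \frac{14}{3} - \frac{-4 - 6}{3} - \frac{21^{2}}{3}\right) = 81 - \left(- \frac{14}{3} - \frac{-4 - 6}{3} - 147\right) = 81 - \left(- \frac{14}{3} - - \frac{10}{3} - 147\right) = 81 - \left(- \frac{14}{3} + \frac{10}{3} - 147\right) = 81 - - \frac{445}{3} = 81 + \frac{445}{3} = \frac{688}{3} \approx 229.33$)
$\left(x + h{\left(-11,-4 \right)}\right) - 169 = \left(\frac{688}{3} - 30\right) - 169 = \frac{598}{3} - 169 = \frac{91}{3}$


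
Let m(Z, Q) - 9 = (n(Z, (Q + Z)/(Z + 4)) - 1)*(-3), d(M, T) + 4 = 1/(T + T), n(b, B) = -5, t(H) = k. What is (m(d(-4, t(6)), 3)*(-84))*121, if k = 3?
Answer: -274428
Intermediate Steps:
t(H) = 3
d(M, T) = -4 + 1/(2*T) (d(M, T) = -4 + 1/(T + T) = -4 + 1/(2*T))
m(Z, Q) = 27 (m(Z, Q) = 9 + (-5 - 1)*(-3) = 9 - 6*(-3) = 9 + 18 = 27)
(m(d(-4, t(6)), 3)*(-84))*121 = (27*(-84))*121 = -2268*121 = -274428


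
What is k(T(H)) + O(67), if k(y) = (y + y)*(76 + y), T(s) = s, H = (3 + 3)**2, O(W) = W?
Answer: 8131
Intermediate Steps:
H = 36 (H = 6**2 = 36)
k(y) = 2*y*(76 + y) (k(y) = (2*y)*(76 + y) = 2*y*(76 + y))
k(T(H)) + O(67) = 2*36*(76 + 36) + 67 = 2*36*112 + 67 = 8064 + 67 = 8131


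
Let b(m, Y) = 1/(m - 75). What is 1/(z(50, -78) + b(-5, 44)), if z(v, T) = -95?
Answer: -80/7601 ≈ -0.010525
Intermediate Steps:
b(m, Y) = 1/(-75 + m)
1/(z(50, -78) + b(-5, 44)) = 1/(-95 + 1/(-75 - 5)) = 1/(-95 + 1/(-80)) = 1/(-95 - 1/80) = 1/(-7601/80) = -80/7601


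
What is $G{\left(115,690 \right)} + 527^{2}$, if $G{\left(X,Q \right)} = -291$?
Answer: $277438$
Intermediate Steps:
$G{\left(115,690 \right)} + 527^{2} = -291 + 527^{2} = -291 + 277729 = 277438$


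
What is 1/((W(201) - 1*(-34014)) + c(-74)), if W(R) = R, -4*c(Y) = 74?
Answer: 2/68393 ≈ 2.9243e-5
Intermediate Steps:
c(Y) = -37/2 (c(Y) = -¼*74 = -37/2)
1/((W(201) - 1*(-34014)) + c(-74)) = 1/((201 - 1*(-34014)) - 37/2) = 1/((201 + 34014) - 37/2) = 1/(34215 - 37/2) = 1/(68393/2) = 2/68393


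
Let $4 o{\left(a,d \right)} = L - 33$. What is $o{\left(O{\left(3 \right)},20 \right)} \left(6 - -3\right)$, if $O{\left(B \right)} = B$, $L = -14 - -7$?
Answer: $-90$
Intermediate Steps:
$L = -7$ ($L = -14 + 7 = -7$)
$o{\left(a,d \right)} = -10$ ($o{\left(a,d \right)} = \frac{-7 - 33}{4} = \frac{1}{4} \left(-40\right) = -10$)
$o{\left(O{\left(3 \right)},20 \right)} \left(6 - -3\right) = - 10 \left(6 - -3\right) = - 10 \left(6 + 3\right) = \left(-10\right) 9 = -90$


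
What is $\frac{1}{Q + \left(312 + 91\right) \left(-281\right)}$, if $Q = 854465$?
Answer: $\frac{1}{741222} \approx 1.3491 \cdot 10^{-6}$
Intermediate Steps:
$\frac{1}{Q + \left(312 + 91\right) \left(-281\right)} = \frac{1}{854465 + \left(312 + 91\right) \left(-281\right)} = \frac{1}{854465 + 403 \left(-281\right)} = \frac{1}{854465 - 113243} = \frac{1}{741222}$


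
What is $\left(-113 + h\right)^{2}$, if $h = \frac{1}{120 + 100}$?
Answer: $\frac{617969881}{48400} \approx 12768.0$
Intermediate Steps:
$h = \frac{1}{220} \approx 0.0045455$
$\left(-113 + h\right)^{2} = \left(-113 + \frac{1}{220}\right)^{2} = \left(- \frac{24859}{220}\right)^{2} = \frac{617969881}{48400}$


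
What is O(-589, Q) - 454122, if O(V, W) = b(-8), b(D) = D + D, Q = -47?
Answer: -454138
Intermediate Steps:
b(D) = 2*D
O(V, W) = -16 (O(V, W) = 2*(-8) = -16)
O(-589, Q) - 454122 = -16 - 454122 = -454138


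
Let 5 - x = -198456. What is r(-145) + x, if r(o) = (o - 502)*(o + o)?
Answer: 386091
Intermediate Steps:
x = 198461 (x = 5 - 1*(-198456) = 5 + 198456 = 198461)
r(o) = 2*o*(-502 + o) (r(o) = (-502 + o)*(2*o) = 2*o*(-502 + o))
r(-145) + x = 2*(-145)*(-502 - 145) + 198461 = 2*(-145)*(-647) + 198461 = 187630 + 198461 = 386091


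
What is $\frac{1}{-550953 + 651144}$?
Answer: $\frac{1}{100191} \approx 9.9809 \cdot 10^{-6}$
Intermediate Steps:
$\frac{1}{-550953 + 651144} = \frac{1}{100191}$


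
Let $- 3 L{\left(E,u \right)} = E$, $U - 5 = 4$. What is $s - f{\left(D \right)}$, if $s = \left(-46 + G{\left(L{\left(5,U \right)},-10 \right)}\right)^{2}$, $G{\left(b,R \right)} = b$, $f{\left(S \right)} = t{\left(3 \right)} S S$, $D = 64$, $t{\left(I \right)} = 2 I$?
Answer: $- \frac{200735}{9} \approx -22304.0$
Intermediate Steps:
$f{\left(S \right)} = 6 S^{2}$ ($f{\left(S \right)} = 2 \cdot 3 S S = 6 S S = 6 S^{2}$)
$U = 9$ ($U = 5 + 4 = 9$)
$L{\left(E,u \right)} = - \frac{E}{3}$
$s = \frac{20449}{9}$ ($s = \left(-46 - \frac{5}{3}\right)^{2} = \left(- \frac{143}{3}\right)^{2} = \frac{20449}{9} \approx 2272.1$)
$s - f{\left(D \right)} = \frac{20449}{9} - 6 \cdot 64^{2} = \frac{20449}{9} - 6 \cdot 4096 = \frac{20449}{9} - 24576 = - \frac{200735}{9}$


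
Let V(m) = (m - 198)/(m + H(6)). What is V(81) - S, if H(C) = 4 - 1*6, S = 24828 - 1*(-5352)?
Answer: -2384337/79 ≈ -30181.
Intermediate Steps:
S = 30180 (S = 24828 + 5352 = 30180)
H(C) = -2 (H(C) = 4 - 6 = -2)
V(m) = (-198 + m)/(-2 + m) (V(m) = (m - 198)/(m - 2) = (-198 + m)/(-2 + m))
V(81) - S = (-198 + 81)/(-2 + 81) - 1*30180 = -117/79 - 30180 = -2384337/79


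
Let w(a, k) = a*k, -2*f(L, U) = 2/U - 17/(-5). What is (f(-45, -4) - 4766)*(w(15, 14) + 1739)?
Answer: -185835201/20 ≈ -9.2918e+6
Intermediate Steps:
f(L, U) = -17/10 - 1/U (f(L, U) = -(2/U - 17/(-5))/2 = -(2/U - 17*(-⅕))/2 = -(2/U + 17/5)/2 = -(17/5 + 2/U)/2 = -17/10 - 1/U)
(f(-45, -4) - 4766)*(w(15, 14) + 1739) = ((-17/10 - 1/(-4)) - 4766)*(15*14 + 1739) = ((-17/10 - 1*(-¼)) - 4766)*(210 + 1739) = ((-17/10 + ¼) - 4766)*1949 = (-29/20 - 4766)*1949 = -95349/20*1949 = -185835201/20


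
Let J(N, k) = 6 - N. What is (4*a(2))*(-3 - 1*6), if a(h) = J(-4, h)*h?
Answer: -720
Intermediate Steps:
a(h) = 10*h (a(h) = (6 - 1*(-4))*h = (6 + 4)*h = 10*h)
(4*a(2))*(-3 - 1*6) = (4*(10*2))*(-3 - 1*6) = (4*20)*(-3 - 6) = 80*(-9) = -720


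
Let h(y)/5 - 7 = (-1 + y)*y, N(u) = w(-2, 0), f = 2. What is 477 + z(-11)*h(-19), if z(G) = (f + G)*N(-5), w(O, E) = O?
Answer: 35307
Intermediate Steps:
N(u) = -2
z(G) = -4 - 2*G (z(G) = (2 + G)*(-2) = -4 - 2*G)
h(y) = 35 + 5*y*(-1 + y) (h(y) = 35 + 5*((-1 + y)*y) = 35 + 5*(y*(-1 + y)) = 35 + 5*y*(-1 + y))
477 + z(-11)*h(-19) = 477 + (-4 - 2*(-11))*(35 - 5*(-19) + 5*(-19)²) = 477 + (-4 + 22)*(35 + 95 + 5*361) = 477 + 18*(35 + 95 + 1805) = 477 + 18*1935 = 477 + 34830 = 35307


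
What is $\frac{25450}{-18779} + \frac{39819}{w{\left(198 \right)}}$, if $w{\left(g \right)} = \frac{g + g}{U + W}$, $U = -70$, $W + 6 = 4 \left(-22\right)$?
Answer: $- \frac{10220240197}{619707} \approx -16492.0$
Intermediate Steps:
$W = -94$ ($W = -6 + 4 \left(-22\right) = -6 - 88 = -94$)
$w{\left(g \right)} = - \frac{g}{82}$ ($w{\left(g \right)} = \frac{g + g}{-70 - 94} = \frac{2 g}{-164} = 2 g \left(- \frac{1}{164}\right) = - \frac{g}{82}$)
$\frac{25450}{-18779} + \frac{39819}{w{\left(198 \right)}} = \frac{25450}{-18779} + \frac{39819}{\left(- \frac{1}{82}\right) 198} = 25450 \left(- \frac{1}{18779}\right) + \frac{39819}{- \frac{99}{41}} = - \frac{25450}{18779} + 39819 \left(- \frac{41}{99}\right) = - \frac{25450}{18779} - \frac{544193}{33} = - \frac{10220240197}{619707}$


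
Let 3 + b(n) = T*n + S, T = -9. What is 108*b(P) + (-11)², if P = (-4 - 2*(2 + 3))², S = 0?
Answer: -190715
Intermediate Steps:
P = 196 (P = (-4 - 2*5)² = (-4 - 10)² = (-14)² = 196)
b(n) = -3 - 9*n (b(n) = -3 + (-9*n + 0) = -3 - 9*n)
108*b(P) + (-11)² = 108*(-3 - 9*196) + (-11)² = 108*(-3 - 1764) + 121 = 108*(-1767) + 121 = -190836 + 121 = -190715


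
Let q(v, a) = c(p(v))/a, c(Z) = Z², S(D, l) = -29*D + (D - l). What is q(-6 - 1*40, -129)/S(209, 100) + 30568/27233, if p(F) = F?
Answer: 5881994993/5227428816 ≈ 1.1252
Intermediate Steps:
S(D, l) = -l - 28*D
q(v, a) = v²/a
q(-6 - 1*40, -129)/S(209, 100) + 30568/27233 = ((-6 - 1*40)²/(-129))/(-1*100 - 28*209) + 30568/27233 = (-(-6 - 40)²/129)/(-100 - 5852) + 30568*(1/27233) = -1/129*(-46)²/(-5952) + 30568/27233 = -1/129*2116*(-1/5952) + 30568/27233 = -2116/129*(-1/5952) + 30568/27233 = 529/191952 + 30568/27233 = 5881994993/5227428816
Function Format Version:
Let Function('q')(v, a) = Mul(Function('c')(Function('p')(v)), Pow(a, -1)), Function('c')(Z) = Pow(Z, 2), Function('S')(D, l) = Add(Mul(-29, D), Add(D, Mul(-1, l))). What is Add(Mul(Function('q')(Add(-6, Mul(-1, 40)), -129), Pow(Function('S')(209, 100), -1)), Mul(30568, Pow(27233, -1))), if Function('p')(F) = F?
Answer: Rational(5881994993, 5227428816) ≈ 1.1252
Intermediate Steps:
Function('S')(D, l) = Add(Mul(-1, l), Mul(-28, D))
Function('q')(v, a) = Mul(Pow(a, -1), Pow(v, 2)) (Function('q')(v, a) = Mul(Pow(v, 2), Pow(a, -1)) = Mul(Pow(a, -1), Pow(v, 2)))
Add(Mul(Function('q')(Add(-6, Mul(-1, 40)), -129), Pow(Function('S')(209, 100), -1)), Mul(30568, Pow(27233, -1))) = Add(Mul(Mul(Pow(-129, -1), Pow(Add(-6, Mul(-1, 40)), 2)), Pow(Add(Mul(-1, 100), Mul(-28, 209)), -1)), Mul(30568, Pow(27233, -1))) = Add(Mul(Mul(Rational(-1, 129), Pow(Add(-6, -40), 2)), Pow(Add(-100, -5852), -1)), Mul(30568, Rational(1, 27233))) = Add(Mul(Mul(Rational(-1, 129), Pow(-46, 2)), Pow(-5952, -1)), Rational(30568, 27233)) = Add(Mul(Mul(Rational(-1, 129), 2116), Rational(-1, 5952)), Rational(30568, 27233)) = Add(Mul(Rational(-2116, 129), Rational(-1, 5952)), Rational(30568, 27233)) = Add(Rational(529, 191952), Rational(30568, 27233)) = Rational(5881994993, 5227428816)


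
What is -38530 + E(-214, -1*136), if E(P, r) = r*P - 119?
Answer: -9545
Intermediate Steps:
E(P, r) = -119 + P*r (E(P, r) = P*r - 119 = -119 + P*r)
-38530 + E(-214, -1*136) = -38530 + (-119 - (-214)*136) = -38530 + (-119 - 214*(-136)) = -38530 + (-119 + 29104) = -38530 + 28985 = -9545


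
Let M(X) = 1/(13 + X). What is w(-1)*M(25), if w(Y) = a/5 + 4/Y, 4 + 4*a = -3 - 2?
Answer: -89/760 ≈ -0.11711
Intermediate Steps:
a = -9/4 (a = -1 + (-3 - 2)/4 = -1 + (¼)*(-5) = -1 - 5/4 = -9/4 ≈ -2.2500)
w(Y) = -9/20 + 4/Y (w(Y) = -9/4/5 + 4/Y = -9/4*⅕ + 4/Y = -9/20 + 4/Y)
w(-1)*M(25) = (-9/20 + 4/(-1))/(13 + 25) = (-9/20 + 4*(-1))/38 = (-9/20 - 4)*(1/38) = -89/20*1/38 = -89/760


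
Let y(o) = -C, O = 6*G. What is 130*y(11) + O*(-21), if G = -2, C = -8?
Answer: 1292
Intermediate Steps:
O = -12 (O = 6*(-2) = -12)
y(o) = 8 (y(o) = -1*(-8) = 8)
130*y(11) + O*(-21) = 130*8 - 12*(-21) = 1040 + 252 = 1292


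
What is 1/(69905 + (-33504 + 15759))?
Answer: 1/52160 ≈ 1.9172e-5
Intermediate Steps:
1/(69905 + (-33504 + 15759)) = 1/(69905 - 17745) = 1/52160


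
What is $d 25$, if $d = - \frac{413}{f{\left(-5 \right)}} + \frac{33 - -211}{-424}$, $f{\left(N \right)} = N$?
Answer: $\frac{217365}{106} \approx 2050.6$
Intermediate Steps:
$d = \frac{43473}{530}$ ($d = - \frac{413}{-5} + \frac{33 - -211}{-424} = \left(-413\right) \left(- \frac{1}{5}\right) + \left(33 + 211\right) \left(- \frac{1}{424}\right) = \frac{413}{5} + 244 \left(- \frac{1}{424}\right) = \frac{413}{5} - \frac{61}{106} = \frac{43473}{530} \approx 82.025$)
$d 25 = \frac{43473}{530} \cdot 25 = \frac{217365}{106}$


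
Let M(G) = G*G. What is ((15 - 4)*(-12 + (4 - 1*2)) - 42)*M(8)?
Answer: -9728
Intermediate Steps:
M(G) = G²
((15 - 4)*(-12 + (4 - 1*2)) - 42)*M(8) = ((15 - 4)*(-12 + (4 - 1*2)) - 42)*8² = (11*(-12 + (4 - 2)) - 42)*64 = (11*(-12 + 2) - 42)*64 = (11*(-10) - 42)*64 = (-110 - 42)*64 = -152*64 = -9728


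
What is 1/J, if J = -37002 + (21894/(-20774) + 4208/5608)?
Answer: -7281287/269424391859 ≈ -2.7025e-5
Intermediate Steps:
J = -269424391859/7281287 (J = -37002 + (21894*(-1/20774) + 4208*(1/5608)) = -37002 + (-10947/10387 + 526/701) = -37002 - 2210285/7281287 = -269424391859/7281287 ≈ -37002.)
1/J = 1/(-269424391859/7281287) = -7281287/269424391859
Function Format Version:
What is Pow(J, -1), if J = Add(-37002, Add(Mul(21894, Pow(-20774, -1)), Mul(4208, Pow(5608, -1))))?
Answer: Rational(-7281287, 269424391859) ≈ -2.7025e-5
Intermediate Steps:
J = Rational(-269424391859, 7281287) (J = Add(-37002, Add(Mul(21894, Rational(-1, 20774)), Mul(4208, Rational(1, 5608)))) = Add(-37002, Add(Rational(-10947, 10387), Rational(526, 701))) = Add(-37002, Rational(-2210285, 7281287)) = Rational(-269424391859, 7281287) ≈ -37002.)
Pow(J, -1) = Pow(Rational(-269424391859, 7281287), -1) = Rational(-7281287, 269424391859)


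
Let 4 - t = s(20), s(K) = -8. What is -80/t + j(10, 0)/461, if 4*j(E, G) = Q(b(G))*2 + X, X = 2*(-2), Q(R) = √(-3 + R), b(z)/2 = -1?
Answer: -9223/1383 + I*√5/922 ≈ -6.6688 + 0.0024252*I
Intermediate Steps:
b(z) = -2 (b(z) = 2*(-1) = -2)
t = 12 (t = 4 - 1*(-8) = 4 + 8 = 12)
X = -4
j(E, G) = -1 + I*√5/2 (j(E, G) = (√(-3 - 2)*2 - 4)/4 = (√(-5)*2 - 4)/4 = ((I*√5)*2 - 4)/4 = (2*I*√5 - 4)/4 = (-4 + 2*I*√5)/4 = -1 + I*√5/2)
-80/t + j(10, 0)/461 = -80/12 + (-1 + I*√5/2)/461 = -80*1/12 + (-1 + I*√5/2)*(1/461) = -20/3 + (-1/461 + I*√5/922) = -9223/1383 + I*√5/922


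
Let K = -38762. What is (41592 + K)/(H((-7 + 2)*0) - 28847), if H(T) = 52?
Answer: -566/5759 ≈ -0.098281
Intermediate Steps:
(41592 + K)/(H((-7 + 2)*0) - 28847) = (41592 - 38762)/(52 - 28847) = 2830/(-28795) = 2830*(-1/28795) = -566/5759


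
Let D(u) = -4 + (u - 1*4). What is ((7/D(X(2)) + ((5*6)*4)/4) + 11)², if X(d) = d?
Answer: 57121/36 ≈ 1586.7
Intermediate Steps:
D(u) = -8 + u (D(u) = -4 + (u - 4) = -4 + (-4 + u) = -8 + u)
((7/D(X(2)) + ((5*6)*4)/4) + 11)² = ((7/(-8 + 2) + ((5*6)*4)/4) + 11)² = ((7/(-6) + (30*4)*(¼)) + 11)² = ((7*(-⅙) + 120*(¼)) + 11)² = ((-7/6 + 30) + 11)² = (173/6 + 11)² = (239/6)² = 57121/36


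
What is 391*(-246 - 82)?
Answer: -128248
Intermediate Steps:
391*(-246 - 82) = 391*(-328) = -128248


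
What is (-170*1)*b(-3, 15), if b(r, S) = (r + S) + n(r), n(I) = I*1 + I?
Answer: -1020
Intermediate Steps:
n(I) = 2*I (n(I) = I + I = 2*I)
b(r, S) = S + 3*r (b(r, S) = (r + S) + 2*r = (S + r) + 2*r = S + 3*r)
(-170*1)*b(-3, 15) = (-170*1)*(15 + 3*(-3)) = -170*(15 - 9) = -170*6 = -1020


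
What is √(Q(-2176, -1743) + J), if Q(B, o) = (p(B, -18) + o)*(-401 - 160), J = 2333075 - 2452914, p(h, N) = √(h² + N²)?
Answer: √(857984 - 5610*√47353) ≈ 602.32*I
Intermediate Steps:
p(h, N) = √(N² + h²)
J = -119839
Q(B, o) = -561*o - 561*√(324 + B²) (Q(B, o) = (√((-18)² + B²) + o)*(-401 - 160) = (√(324 + B²) + o)*(-561) = (o + √(324 + B²))*(-561) = -561*o - 561*√(324 + B²))
√(Q(-2176, -1743) + J) = √((-561*(-1743) - 561*√(324 + (-2176)²)) - 119839) = √((977823 - 561*√(324 + 4734976)) - 119839) = √((977823 - 5610*√47353) - 119839) = √(857984 - 5610*√47353)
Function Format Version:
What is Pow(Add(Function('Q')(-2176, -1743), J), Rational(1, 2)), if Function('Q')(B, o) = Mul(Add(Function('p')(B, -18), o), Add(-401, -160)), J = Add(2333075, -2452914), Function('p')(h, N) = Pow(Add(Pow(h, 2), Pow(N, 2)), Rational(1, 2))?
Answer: Pow(Add(857984, Mul(-5610, Pow(47353, Rational(1, 2)))), Rational(1, 2)) ≈ Mul(602.32, I)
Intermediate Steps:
Function('p')(h, N) = Pow(Add(Pow(N, 2), Pow(h, 2)), Rational(1, 2))
J = -119839
Function('Q')(B, o) = Add(Mul(-561, o), Mul(-561, Pow(Add(324, Pow(B, 2)), Rational(1, 2)))) (Function('Q')(B, o) = Mul(Add(Pow(Add(Pow(-18, 2), Pow(B, 2)), Rational(1, 2)), o), Add(-401, -160)) = Mul(Add(Pow(Add(324, Pow(B, 2)), Rational(1, 2)), o), -561) = Mul(Add(o, Pow(Add(324, Pow(B, 2)), Rational(1, 2))), -561) = Add(Mul(-561, o), Mul(-561, Pow(Add(324, Pow(B, 2)), Rational(1, 2)))))
Pow(Add(Function('Q')(-2176, -1743), J), Rational(1, 2)) = Pow(Add(Add(Mul(-561, -1743), Mul(-561, Pow(Add(324, Pow(-2176, 2)), Rational(1, 2)))), -119839), Rational(1, 2)) = Pow(Add(Add(977823, Mul(-561, Pow(Add(324, 4734976), Rational(1, 2)))), -119839), Rational(1, 2)) = Pow(Add(Add(977823, Mul(-561, Pow(4735300, Rational(1, 2)))), -119839), Rational(1, 2)) = Pow(Add(Add(977823, Mul(-561, Mul(10, Pow(47353, Rational(1, 2))))), -119839), Rational(1, 2)) = Pow(Add(Add(977823, Mul(-5610, Pow(47353, Rational(1, 2)))), -119839), Rational(1, 2)) = Pow(Add(857984, Mul(-5610, Pow(47353, Rational(1, 2)))), Rational(1, 2))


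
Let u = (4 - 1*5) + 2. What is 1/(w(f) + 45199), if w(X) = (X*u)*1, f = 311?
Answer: 1/45510 ≈ 2.1973e-5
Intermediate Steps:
u = 1 (u = (4 - 5) + 2 = -1 + 2 = 1)
w(X) = X (w(X) = (X*1)*1 = X*1 = X)
1/(w(f) + 45199) = 1/(311 + 45199) = 1/45510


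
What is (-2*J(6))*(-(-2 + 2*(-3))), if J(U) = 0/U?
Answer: 0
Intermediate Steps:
J(U) = 0
(-2*J(6))*(-(-2 + 2*(-3))) = (-2*0)*(-(-2 + 2*(-3))) = 0*(-(-2 - 6)) = 0*(-1*(-8)) = 0*8 = 0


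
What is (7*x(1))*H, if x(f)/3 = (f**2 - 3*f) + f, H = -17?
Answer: 357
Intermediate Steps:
x(f) = -6*f + 3*f**2 (x(f) = 3*((f**2 - 3*f) + f) = 3*(f**2 - 2*f) = -6*f + 3*f**2)
(7*x(1))*H = (7*(3*1*(-2 + 1)))*(-17) = (7*(3*1*(-1)))*(-17) = (7*(-3))*(-17) = -21*(-17) = 357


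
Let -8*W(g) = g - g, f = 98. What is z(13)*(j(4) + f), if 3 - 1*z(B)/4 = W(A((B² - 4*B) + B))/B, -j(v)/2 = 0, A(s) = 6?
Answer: 1176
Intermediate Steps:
j(v) = 0 (j(v) = -2*0 = 0)
W(g) = 0 (W(g) = -(g - g)/8 = -⅛*0 = 0)
z(B) = 12 (z(B) = 12 - 0/B = 12 - 4*0 = 12 + 0 = 12)
z(13)*(j(4) + f) = 12*(0 + 98) = 12*98 = 1176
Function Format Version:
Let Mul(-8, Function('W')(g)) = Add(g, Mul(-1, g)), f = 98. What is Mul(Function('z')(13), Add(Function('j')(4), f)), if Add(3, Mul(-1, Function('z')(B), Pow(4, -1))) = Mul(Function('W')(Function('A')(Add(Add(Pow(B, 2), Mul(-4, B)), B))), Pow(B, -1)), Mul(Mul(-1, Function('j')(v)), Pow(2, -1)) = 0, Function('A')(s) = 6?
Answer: 1176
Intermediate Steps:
Function('j')(v) = 0 (Function('j')(v) = Mul(-2, 0) = 0)
Function('W')(g) = 0 (Function('W')(g) = Mul(Rational(-1, 8), Add(g, Mul(-1, g))) = Mul(Rational(-1, 8), 0) = 0)
Function('z')(B) = 12 (Function('z')(B) = Add(12, Mul(-4, Mul(0, Pow(B, -1)))) = Add(12, Mul(-4, 0)) = Add(12, 0) = 12)
Mul(Function('z')(13), Add(Function('j')(4), f)) = Mul(12, Add(0, 98)) = Mul(12, 98) = 1176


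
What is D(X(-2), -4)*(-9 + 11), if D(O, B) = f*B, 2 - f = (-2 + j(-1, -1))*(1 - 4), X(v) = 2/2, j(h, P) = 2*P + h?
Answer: 104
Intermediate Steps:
j(h, P) = h + 2*P
X(v) = 1 (X(v) = 2*(1/2) = 1)
f = -13 (f = 2 - (-2 + (-1 + 2*(-1)))*(1 - 4) = 2 - (-2 + (-1 - 2))*(-3) = 2 - (-2 - 3)*(-3) = 2 - (-5)*(-3) = 2 - 1*15 = 2 - 15 = -13)
D(O, B) = -13*B
D(X(-2), -4)*(-9 + 11) = (-13*(-4))*(-9 + 11) = 52*2 = 104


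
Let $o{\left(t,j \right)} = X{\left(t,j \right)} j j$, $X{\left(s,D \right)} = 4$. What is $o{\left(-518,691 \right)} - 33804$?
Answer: $1876120$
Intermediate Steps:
$o{\left(t,j \right)} = 4 j^{2}$ ($o{\left(t,j \right)} = 4 j j = 4 j^{2}$)
$o{\left(-518,691 \right)} - 33804 = 4 \cdot 691^{2} - 33804 = 4 \cdot 477481 - 33804 = 1909924 - 33804 = 1876120$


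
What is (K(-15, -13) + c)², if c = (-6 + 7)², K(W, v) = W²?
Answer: 51076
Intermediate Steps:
c = 1 (c = 1² = 1)
(K(-15, -13) + c)² = ((-15)² + 1)² = (225 + 1)² = 226² = 51076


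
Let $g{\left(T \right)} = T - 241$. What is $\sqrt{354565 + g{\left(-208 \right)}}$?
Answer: $2 \sqrt{88529} \approx 595.08$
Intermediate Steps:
$g{\left(T \right)} = -241 + T$
$\sqrt{354565 + g{\left(-208 \right)}} = \sqrt{354565 - 449} = \sqrt{354116} = 2 \sqrt{88529}$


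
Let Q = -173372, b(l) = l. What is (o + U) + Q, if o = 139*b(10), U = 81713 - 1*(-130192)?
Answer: 39923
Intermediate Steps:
U = 211905 (U = 81713 + 130192 = 211905)
o = 1390 (o = 139*10 = 1390)
(o + U) + Q = (1390 + 211905) - 173372 = 213295 - 173372 = 39923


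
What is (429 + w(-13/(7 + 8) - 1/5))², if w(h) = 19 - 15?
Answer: 187489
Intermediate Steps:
w(h) = 4
(429 + w(-13/(7 + 8) - 1/5))² = (429 + 4)² = 433² = 187489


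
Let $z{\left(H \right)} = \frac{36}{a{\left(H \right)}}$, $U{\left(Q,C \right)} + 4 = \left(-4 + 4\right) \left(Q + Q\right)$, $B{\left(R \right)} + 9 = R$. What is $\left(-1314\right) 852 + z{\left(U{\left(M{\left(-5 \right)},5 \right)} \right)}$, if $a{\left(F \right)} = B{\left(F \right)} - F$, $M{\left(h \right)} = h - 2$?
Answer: $-1119532$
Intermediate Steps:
$M{\left(h \right)} = -2 + h$
$B{\left(R \right)} = -9 + R$
$a{\left(F \right)} = -9$ ($a{\left(F \right)} = \left(-9 + F\right) - F = -9$)
$U{\left(Q,C \right)} = -4$ ($U{\left(Q,C \right)} = -4 + \left(-4 + 4\right) \left(Q + Q\right) = -4 + 0 \cdot 2 Q = -4 + 0 = -4$)
$z{\left(H \right)} = -4$ ($z{\left(H \right)} = \frac{36}{-9} = 36 \left(- \frac{1}{9}\right) = -4$)
$\left(-1314\right) 852 + z{\left(U{\left(M{\left(-5 \right)},5 \right)} \right)} = \left(-1314\right) 852 - 4 = -1119528 - 4 = -1119532$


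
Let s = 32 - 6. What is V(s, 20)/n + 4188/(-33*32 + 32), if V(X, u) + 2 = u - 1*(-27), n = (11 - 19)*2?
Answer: -1767/256 ≈ -6.9023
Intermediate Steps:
n = -16 (n = -8*2 = -16)
s = 26
V(X, u) = 25 + u (V(X, u) = -2 + (u - 1*(-27)) = -2 + (u + 27) = -2 + (27 + u) = 25 + u)
V(s, 20)/n + 4188/(-33*32 + 32) = (25 + 20)/(-16) + 4188/(-33*32 + 32) = 45*(-1/16) + 4188/(-1056 + 32) = -45/16 + 4188/(-1024) = -45/16 + 4188*(-1/1024) = -45/16 - 1047/256 = -1767/256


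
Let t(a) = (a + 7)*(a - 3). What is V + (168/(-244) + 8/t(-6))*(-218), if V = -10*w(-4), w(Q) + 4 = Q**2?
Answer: 122908/549 ≈ 223.88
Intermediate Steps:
w(Q) = -4 + Q**2
t(a) = (-3 + a)*(7 + a) (t(a) = (7 + a)*(-3 + a) = (-3 + a)*(7 + a))
V = -120 (V = -10*(-4 + (-4)**2) = -10*(-4 + 16) = -10*12 = -120)
V + (168/(-244) + 8/t(-6))*(-218) = -120 + (168/(-244) + 8/(-21 + (-6)**2 + 4*(-6)))*(-218) = -120 + (168*(-1/244) + 8/(-21 + 36 - 24))*(-218) = -120 + (-42/61 + 8/(-9))*(-218) = -120 + (-42/61 + 8*(-1/9))*(-218) = -120 + (-42/61 - 8/9)*(-218) = -120 - 866/549*(-218) = -120 + 188788/549 = 122908/549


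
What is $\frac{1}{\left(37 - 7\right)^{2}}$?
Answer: $\frac{1}{900} \approx 0.0011111$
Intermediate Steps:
$\frac{1}{\left(37 - 7\right)^{2}} = \frac{1}{30^{2}} = \frac{1}{900}$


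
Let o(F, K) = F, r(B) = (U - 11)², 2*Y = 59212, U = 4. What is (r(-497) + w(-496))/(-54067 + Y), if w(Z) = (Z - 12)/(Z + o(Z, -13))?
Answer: -12279/6066328 ≈ -0.0020241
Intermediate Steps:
Y = 29606 (Y = (½)*59212 = 29606)
r(B) = 49 (r(B) = (4 - 11)² = (-7)² = 49)
w(Z) = (-12 + Z)/(2*Z) (w(Z) = (Z - 12)/(Z + Z) = (-12 + Z)/((2*Z)) = (-12 + Z)*(1/(2*Z)) = (-12 + Z)/(2*Z))
(r(-497) + w(-496))/(-54067 + Y) = (49 + (½)*(-12 - 496)/(-496))/(-54067 + 29606) = (49 + (½)*(-1/496)*(-508))/(-24461) = (49 + 127/248)*(-1/24461) = (12279/248)*(-1/24461) = -12279/6066328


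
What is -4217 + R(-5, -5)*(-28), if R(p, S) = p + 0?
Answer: -4077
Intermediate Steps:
R(p, S) = p
-4217 + R(-5, -5)*(-28) = -4217 - 5*(-28) = -4217 + 140 = -4077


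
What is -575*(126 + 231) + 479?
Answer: -204796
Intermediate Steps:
-575*(126 + 231) + 479 = -575*357 + 479 = -205275 + 479 = -204796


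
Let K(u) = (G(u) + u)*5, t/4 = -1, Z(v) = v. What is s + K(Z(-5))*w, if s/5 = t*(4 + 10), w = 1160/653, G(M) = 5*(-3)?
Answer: -298840/653 ≈ -457.64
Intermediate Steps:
t = -4 (t = 4*(-1) = -4)
G(M) = -15
w = 1160/653 (w = 1160*(1/653) = 1160/653 ≈ 1.7764)
s = -280 (s = 5*(-4*(4 + 10)) = 5*(-4*14) = 5*(-56) = -280)
K(u) = -75 + 5*u (K(u) = (-15 + u)*5 = -75 + 5*u)
s + K(Z(-5))*w = -280 + (-75 + 5*(-5))*(1160/653) = -280 + (-75 - 25)*(1160/653) = -280 - 100*1160/653 = -280 - 116000/653 = -298840/653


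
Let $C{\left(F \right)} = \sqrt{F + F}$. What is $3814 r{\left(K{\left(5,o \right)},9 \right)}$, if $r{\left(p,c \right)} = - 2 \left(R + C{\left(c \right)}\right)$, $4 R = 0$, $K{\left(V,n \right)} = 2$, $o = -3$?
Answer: $- 22884 \sqrt{2} \approx -32363.0$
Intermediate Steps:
$C{\left(F \right)} = \sqrt{2} \sqrt{F}$ ($C{\left(F \right)} = \sqrt{2 F} = \sqrt{2} \sqrt{F}$)
$R = 0$ ($R = \frac{1}{4} \cdot 0 = 0$)
$r{\left(p,c \right)} = - 2 \sqrt{2} \sqrt{c}$ ($r{\left(p,c \right)} = - 2 \left(0 + \sqrt{2} \sqrt{c}\right) = - 2 \sqrt{2} \sqrt{c}$)
$3814 r{\left(K{\left(5,o \right)},9 \right)} = 3814 \left(- 2 \sqrt{2} \sqrt{9}\right) = 3814 \left(\left(-2\right) \sqrt{2} \cdot 3\right) = 3814 \left(- 6 \sqrt{2}\right) = - 22884 \sqrt{2}$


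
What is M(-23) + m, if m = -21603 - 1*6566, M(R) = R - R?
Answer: -28169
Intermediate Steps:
M(R) = 0
m = -28169 (m = -21603 - 6566 = -28169)
M(-23) + m = 0 - 28169 = -28169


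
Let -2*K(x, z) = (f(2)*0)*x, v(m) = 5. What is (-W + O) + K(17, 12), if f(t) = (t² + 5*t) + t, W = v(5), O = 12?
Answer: 7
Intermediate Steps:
W = 5
f(t) = t² + 6*t
K(x, z) = 0 (K(x, z) = -(2*(6 + 2))*0*x/2 = -(2*8)*0*x/2 = -16*0*x/2 = -0*x = -½*0 = 0)
(-W + O) + K(17, 12) = (-1*5 + 12) + 0 = (-5 + 12) + 0 = 7 + 0 = 7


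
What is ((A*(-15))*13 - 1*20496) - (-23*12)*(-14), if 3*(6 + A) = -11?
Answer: -22475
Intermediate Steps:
A = -29/3 (A = -6 + (⅓)*(-11) = -6 - 11/3 = -29/3 ≈ -9.6667)
((A*(-15))*13 - 1*20496) - (-23*12)*(-14) = (-29/3*(-15)*13 - 1*20496) - (-23*12)*(-14) = (145*13 - 20496) - (-276)*(-14) = (1885 - 20496) - 1*3864 = -18611 - 3864 = -22475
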